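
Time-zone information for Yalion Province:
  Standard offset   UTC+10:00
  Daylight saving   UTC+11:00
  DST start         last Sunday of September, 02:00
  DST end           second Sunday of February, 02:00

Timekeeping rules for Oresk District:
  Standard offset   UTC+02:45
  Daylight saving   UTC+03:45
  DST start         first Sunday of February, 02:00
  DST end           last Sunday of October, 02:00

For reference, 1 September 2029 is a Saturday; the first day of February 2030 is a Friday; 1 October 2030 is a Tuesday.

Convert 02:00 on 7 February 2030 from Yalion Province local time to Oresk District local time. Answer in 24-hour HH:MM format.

1 September 2029 is a Saturday, so Sundays fall on 2, 9, 16, 23, 30; the last is September 30.
1 February 2030 is a Friday, so the first Sunday is February 3 and the second is February 10.
Daylight saving runs 30 September 2029 – 10 February 2030; 7 February 2030 is inside that window, so Yalion Province is at UTC+11:00.
02:00 Yalion Province − 11h = 15:00 UTC (rolling into the previous day, 6 February 2030).
1 February 2030 is a Friday, so the first Sunday is February 3.
1 October 2030 is a Tuesday, so Sundays fall on 6, 13, 20, 27; the last is October 27.
At the standard offset (UTC+02:45), 15:00 UTC + 2h45m = 17:45 Oresk District standard time.
The standard-time date in Oresk District, 6 February 2030, lies within the daylight-saving period (3 February – 27 October), so Oresk District is on daylight time, UTC+03:45.
15:00 UTC + 3h45m = 18:45 Oresk District.

18:45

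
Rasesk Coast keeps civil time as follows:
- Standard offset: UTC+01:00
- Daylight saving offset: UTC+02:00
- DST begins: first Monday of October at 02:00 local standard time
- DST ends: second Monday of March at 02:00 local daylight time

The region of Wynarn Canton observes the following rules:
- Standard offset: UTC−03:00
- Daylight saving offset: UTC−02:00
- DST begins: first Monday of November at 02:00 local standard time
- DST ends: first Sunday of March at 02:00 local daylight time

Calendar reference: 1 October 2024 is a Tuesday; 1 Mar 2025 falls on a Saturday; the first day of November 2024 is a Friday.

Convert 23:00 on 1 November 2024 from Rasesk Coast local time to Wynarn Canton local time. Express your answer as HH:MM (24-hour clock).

1 October 2024 is a Tuesday, so the first Monday is October 7.
1 March 2025 is a Saturday, so the first Monday is March 3 and the second is March 10.
Daylight saving runs 7 October 2024 – 10 March 2025; 1 November 2024 is inside that window, so Rasesk Coast is at UTC+02:00.
23:00 Rasesk Coast − 2h = 21:00 UTC.
1 November 2024 is a Friday, so the first Monday is November 4.
1 March 2025 is a Saturday, so the first Sunday is March 2.
At the standard offset (UTC−03:00), 21:00 UTC − 3h = 18:00 Wynarn Canton standard time.
The standard-time date in Wynarn Canton, 1 November 2024, does not fall between 4 November 2024 and 2 March 2025, so daylight saving is not in effect and Wynarn Canton is at UTC−03:00.
21:00 UTC − 3h = 18:00 Wynarn Canton.

18:00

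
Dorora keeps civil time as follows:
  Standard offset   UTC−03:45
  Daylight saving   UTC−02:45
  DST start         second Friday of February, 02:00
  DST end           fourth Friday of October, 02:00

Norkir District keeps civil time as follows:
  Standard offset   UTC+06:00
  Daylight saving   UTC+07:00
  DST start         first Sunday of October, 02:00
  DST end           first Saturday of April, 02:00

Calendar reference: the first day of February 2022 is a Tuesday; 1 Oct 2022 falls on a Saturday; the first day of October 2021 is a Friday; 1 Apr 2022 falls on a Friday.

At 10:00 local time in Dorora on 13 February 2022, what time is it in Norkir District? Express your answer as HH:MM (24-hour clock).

1 February 2022 is a Tuesday, so the first Friday is February 4 and the second is February 11.
1 October 2022 is a Saturday, so the first Friday is October 7 and the fourth is October 28.
13 February 2022 falls between 11 February and 28 October, so daylight saving is in effect and Dorora is at UTC−02:45.
10:00 Dorora + 2h45m = 12:45 UTC.
1 October 2021 is a Friday, so the first Sunday is October 3.
1 April 2022 is a Friday, so the first Saturday is April 2.
At the standard offset (UTC+06:00), 12:45 UTC + 6h = 18:45 Norkir District standard time.
Daylight saving runs 3 October 2021 – 2 April 2022; the standard-time date in Norkir District, 13 February 2022, is inside that window, so Norkir District is at UTC+07:00.
12:45 UTC + 7h = 19:45 Norkir District.

19:45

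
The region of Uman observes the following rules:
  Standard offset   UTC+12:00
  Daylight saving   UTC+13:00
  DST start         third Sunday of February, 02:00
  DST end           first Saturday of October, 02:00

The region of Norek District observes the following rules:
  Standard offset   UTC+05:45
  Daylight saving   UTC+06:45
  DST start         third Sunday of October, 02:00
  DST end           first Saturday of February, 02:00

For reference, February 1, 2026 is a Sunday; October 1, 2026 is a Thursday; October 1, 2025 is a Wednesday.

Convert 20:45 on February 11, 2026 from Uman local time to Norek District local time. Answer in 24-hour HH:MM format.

14:30

1 February 2026 is a Sunday, so the first Sunday is February 1 and the third is February 15.
1 October 2026 is a Thursday, so the first Saturday is October 3.
February 11, 2026 is outside the daylight-saving period (15 February – 3 October), so Uman is on standard time, UTC+12:00.
20:45 Uman − 12h = 08:45 UTC.
1 October 2025 is a Wednesday, so the first Sunday is October 5 and the third is October 19.
1 February 2026 is a Sunday, so the first Saturday is February 7.
At the standard offset (UTC+05:45), 08:45 UTC + 5h45m = 14:30 Norek District standard time.
Daylight saving runs 19 October 2025 – 7 February 2026; the standard-time date in Norek District, February 11, 2026, is outside that window, so Norek District is on standard time at UTC+05:45.
08:45 UTC + 5h45m = 14:30 Norek District.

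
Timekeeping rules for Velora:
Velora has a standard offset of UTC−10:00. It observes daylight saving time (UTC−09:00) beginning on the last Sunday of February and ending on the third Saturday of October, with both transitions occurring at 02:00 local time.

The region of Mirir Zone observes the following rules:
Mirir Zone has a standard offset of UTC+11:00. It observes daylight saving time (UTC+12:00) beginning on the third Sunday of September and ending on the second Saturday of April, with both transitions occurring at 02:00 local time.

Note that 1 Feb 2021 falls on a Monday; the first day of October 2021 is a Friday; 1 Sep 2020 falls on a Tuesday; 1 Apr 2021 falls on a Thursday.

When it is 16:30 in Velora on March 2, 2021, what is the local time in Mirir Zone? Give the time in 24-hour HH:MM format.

13:30

1 February 2021 is a Monday, so Sundays fall on 7, 14, 21, 28; the last is February 28.
1 October 2021 is a Friday, so the first Saturday is October 2 and the third is October 16.
March 2, 2021 lies within the daylight-saving period (28 February – 16 October), so Velora is on daylight time, UTC−09:00.
16:30 Velora + 9h = 01:30 UTC (rolling into the next day, 3 March 2021).
1 September 2020 is a Tuesday, so the first Sunday is September 6 and the third is September 20.
1 April 2021 is a Thursday, so the first Saturday is April 3 and the second is April 10.
At the standard offset (UTC+11:00), 01:30 UTC + 11h = 12:30 Mirir Zone standard time.
Daylight saving runs 20 September 2020 – 10 April 2021; the standard-time date in Mirir Zone, March 3, 2021, is inside that window, so Mirir Zone is at UTC+12:00.
01:30 UTC + 12h = 13:30 Mirir Zone.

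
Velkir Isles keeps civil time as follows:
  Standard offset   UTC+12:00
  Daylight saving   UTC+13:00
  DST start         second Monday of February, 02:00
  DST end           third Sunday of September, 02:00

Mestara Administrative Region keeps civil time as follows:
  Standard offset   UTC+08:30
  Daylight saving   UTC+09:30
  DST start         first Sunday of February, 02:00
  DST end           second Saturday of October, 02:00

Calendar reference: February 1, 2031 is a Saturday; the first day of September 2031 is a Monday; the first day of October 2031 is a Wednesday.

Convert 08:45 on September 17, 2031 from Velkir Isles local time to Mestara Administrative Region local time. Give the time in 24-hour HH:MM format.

1 February 2031 is a Saturday, so the first Monday is February 3 and the second is February 10.
1 September 2031 is a Monday, so the first Sunday is September 7 and the third is September 21.
September 17, 2031 lies within the daylight-saving period (10 February – 21 September), so Velkir Isles is on daylight time, UTC+13:00.
08:45 Velkir Isles − 13h = 19:45 UTC (rolling into the previous day, 16 September 2031).
1 February 2031 is a Saturday, so the first Sunday is February 2.
1 October 2031 is a Wednesday, so the first Saturday is October 4 and the second is October 11.
At the standard offset (UTC+08:30), 19:45 UTC + 8h30m = 04:15 Mestara Administrative Region standard time (rolling into the next day, 17 September 2031).
The standard-time date in Mestara Administrative Region, September 17, 2031, falls between 2 February and 11 October, so daylight saving is in effect and Mestara Administrative Region is at UTC+09:30.
19:45 UTC + 9h30m = 05:15 Mestara Administrative Region (rolling into the next day, 17 September 2031).

05:15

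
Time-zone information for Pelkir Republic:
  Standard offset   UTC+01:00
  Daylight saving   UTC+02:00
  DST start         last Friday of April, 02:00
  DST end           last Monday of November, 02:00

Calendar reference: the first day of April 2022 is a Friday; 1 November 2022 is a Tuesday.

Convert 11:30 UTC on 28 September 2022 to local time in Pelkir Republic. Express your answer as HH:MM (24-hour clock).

13:30

1 April 2022 is a Friday, so Fridays fall on 1, 8, 15, 22, 29; the last is April 29.
1 November 2022 is a Tuesday, so Mondays fall on 7, 14, 21, 28; the last is November 28.
At the standard offset (UTC+01:00), 11:30 UTC + 1h = 12:30 Pelkir Republic standard time.
The standard-time date in Pelkir Republic, 28 September 2022, lies within the daylight-saving period (29 April – 28 November), so Pelkir Republic is on daylight time, UTC+02:00.
11:30 UTC + 2h = 13:30 local.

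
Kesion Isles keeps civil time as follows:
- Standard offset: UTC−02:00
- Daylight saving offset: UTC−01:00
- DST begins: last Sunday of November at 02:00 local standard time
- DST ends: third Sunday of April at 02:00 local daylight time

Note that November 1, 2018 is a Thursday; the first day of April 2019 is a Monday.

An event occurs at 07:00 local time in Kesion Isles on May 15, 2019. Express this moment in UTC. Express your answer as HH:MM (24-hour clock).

09:00

1 November 2018 is a Thursday, so Sundays fall on 4, 11, 18, 25; the last is November 25.
1 April 2019 is a Monday, so the first Sunday is April 7 and the third is April 21.
May 15, 2019 is outside the daylight-saving period (25 November 2018 – 21 April 2019), so Kesion Isles is on standard time, UTC−02:00.
07:00 local + 2h = 09:00 UTC.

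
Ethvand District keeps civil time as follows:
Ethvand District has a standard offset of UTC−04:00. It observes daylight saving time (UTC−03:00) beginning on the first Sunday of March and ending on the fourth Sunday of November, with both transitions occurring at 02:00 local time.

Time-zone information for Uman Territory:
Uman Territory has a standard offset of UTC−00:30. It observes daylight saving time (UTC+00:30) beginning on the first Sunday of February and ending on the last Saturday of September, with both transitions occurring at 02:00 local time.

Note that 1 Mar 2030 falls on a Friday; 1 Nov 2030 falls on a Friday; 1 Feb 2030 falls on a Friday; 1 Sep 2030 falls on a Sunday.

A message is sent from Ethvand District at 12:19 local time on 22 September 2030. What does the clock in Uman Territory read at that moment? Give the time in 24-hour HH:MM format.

1 March 2030 is a Friday, so the first Sunday is March 3.
1 November 2030 is a Friday, so the first Sunday is November 3 and the fourth is November 24.
22 September 2030 lies within the daylight-saving period (3 March – 24 November), so Ethvand District is on daylight time, UTC−03:00.
12:19 Ethvand District + 3h = 15:19 UTC.
1 February 2030 is a Friday, so the first Sunday is February 3.
1 September 2030 is a Sunday, so Saturdays fall on 7, 14, 21, 28; the last is September 28.
At the standard offset (UTC−00:30), 15:19 UTC − 0h30m = 14:49 Uman Territory standard time.
Daylight saving runs 3 February – 28 September; the standard-time date in Uman Territory, 22 September 2030, is inside that window, so Uman Territory is at UTC+00:30.
15:19 UTC + 0h30m = 15:49 Uman Territory.

15:49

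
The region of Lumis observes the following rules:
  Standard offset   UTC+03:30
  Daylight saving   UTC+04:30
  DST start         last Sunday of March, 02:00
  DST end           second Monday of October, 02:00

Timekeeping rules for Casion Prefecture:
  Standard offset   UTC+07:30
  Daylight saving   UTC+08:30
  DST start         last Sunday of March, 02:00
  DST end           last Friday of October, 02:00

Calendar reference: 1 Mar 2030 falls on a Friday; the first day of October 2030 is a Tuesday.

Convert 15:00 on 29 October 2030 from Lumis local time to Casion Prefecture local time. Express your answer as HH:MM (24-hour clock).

1 March 2030 is a Friday, so Sundays fall on 3, 10, 17, 24, 31; the last is March 31.
1 October 2030 is a Tuesday, so the first Monday is October 7 and the second is October 14.
29 October 2030 does not fall between 31 March and 14 October, so daylight saving is not in effect and Lumis is at UTC+03:30.
15:00 Lumis − 3h30m = 11:30 UTC.
1 March 2030 is a Friday, so Sundays fall on 3, 10, 17, 24, 31; the last is March 31.
1 October 2030 is a Tuesday, so Fridays fall on 4, 11, 18, 25; the last is October 25.
At the standard offset (UTC+07:30), 11:30 UTC + 7h30m = 19:00 Casion Prefecture standard time.
The standard-time date in Casion Prefecture, 29 October 2030, does not fall between 31 March and 25 October, so daylight saving is not in effect and Casion Prefecture is at UTC+07:30.
11:30 UTC + 7h30m = 19:00 Casion Prefecture.

19:00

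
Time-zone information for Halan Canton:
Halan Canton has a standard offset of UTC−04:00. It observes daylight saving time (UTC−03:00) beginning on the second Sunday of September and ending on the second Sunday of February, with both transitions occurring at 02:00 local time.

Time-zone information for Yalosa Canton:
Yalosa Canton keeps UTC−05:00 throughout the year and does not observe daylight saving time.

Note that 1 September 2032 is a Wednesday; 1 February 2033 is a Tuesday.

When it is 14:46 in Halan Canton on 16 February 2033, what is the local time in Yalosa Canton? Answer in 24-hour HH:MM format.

13:46

1 September 2032 is a Wednesday, so the first Sunday is September 5 and the second is September 12.
1 February 2033 is a Tuesday, so the first Sunday is February 6 and the second is February 13.
16 February 2033 is outside the daylight-saving period (12 September 2032 – 13 February 2033), so Halan Canton is on standard time, UTC−04:00.
14:46 Halan Canton + 4h = 18:46 UTC.
Yalosa Canton has no daylight saving, so its offset is UTC−05:00 year-round.
18:46 UTC − 5h = 13:46 Yalosa Canton.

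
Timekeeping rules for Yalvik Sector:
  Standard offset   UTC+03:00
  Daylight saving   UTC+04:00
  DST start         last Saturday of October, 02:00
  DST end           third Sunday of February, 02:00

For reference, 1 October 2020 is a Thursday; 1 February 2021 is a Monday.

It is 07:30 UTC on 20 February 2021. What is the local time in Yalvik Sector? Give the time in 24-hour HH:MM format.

11:30

1 October 2020 is a Thursday, so Saturdays fall on 3, 10, 17, 24, 31; the last is October 31.
1 February 2021 is a Monday, so the first Sunday is February 7 and the third is February 21.
At the standard offset (UTC+03:00), 07:30 UTC + 3h = 10:30 Yalvik Sector standard time.
Daylight saving runs 31 October 2020 – 21 February 2021; the standard-time date in Yalvik Sector, 20 February 2021, is inside that window, so Yalvik Sector is at UTC+04:00.
07:30 UTC + 4h = 11:30 local.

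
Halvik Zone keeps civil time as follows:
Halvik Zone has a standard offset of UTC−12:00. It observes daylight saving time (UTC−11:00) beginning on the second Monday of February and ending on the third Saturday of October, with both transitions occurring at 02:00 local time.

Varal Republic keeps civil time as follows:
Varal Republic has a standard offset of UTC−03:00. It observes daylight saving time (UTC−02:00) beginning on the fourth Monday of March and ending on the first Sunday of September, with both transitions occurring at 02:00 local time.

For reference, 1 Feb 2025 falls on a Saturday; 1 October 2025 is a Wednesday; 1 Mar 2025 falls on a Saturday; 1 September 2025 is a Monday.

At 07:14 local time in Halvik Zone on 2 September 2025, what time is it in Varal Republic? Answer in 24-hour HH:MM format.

16:14

1 February 2025 is a Saturday, so the first Monday is February 3 and the second is February 10.
1 October 2025 is a Wednesday, so the first Saturday is October 4 and the third is October 18.
Daylight saving runs 10 February – 18 October; 2 September 2025 is inside that window, so Halvik Zone is at UTC−11:00.
07:14 Halvik Zone + 11h = 18:14 UTC.
1 March 2025 is a Saturday, so the first Monday is March 3 and the fourth is March 24.
1 September 2025 is a Monday, so the first Sunday is September 7.
At the standard offset (UTC−03:00), 18:14 UTC − 3h = 15:14 Varal Republic standard time.
The standard-time date in Varal Republic, 2 September 2025, lies within the daylight-saving period (24 March – 7 September), so Varal Republic is on daylight time, UTC−02:00.
18:14 UTC − 2h = 16:14 Varal Republic.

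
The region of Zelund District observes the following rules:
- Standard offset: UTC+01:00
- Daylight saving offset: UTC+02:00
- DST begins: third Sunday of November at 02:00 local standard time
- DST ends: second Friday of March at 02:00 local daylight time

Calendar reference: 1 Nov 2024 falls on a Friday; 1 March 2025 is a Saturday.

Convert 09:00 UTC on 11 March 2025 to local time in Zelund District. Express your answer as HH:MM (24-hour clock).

1 November 2024 is a Friday, so the first Sunday is November 3 and the third is November 17.
1 March 2025 is a Saturday, so the first Friday is March 7 and the second is March 14.
At the standard offset (UTC+01:00), 09:00 UTC + 1h = 10:00 Zelund District standard time.
The standard-time date in Zelund District, 11 March 2025, falls between 17 November 2024 and 14 March 2025, so daylight saving is in effect and Zelund District is at UTC+02:00.
09:00 UTC + 2h = 11:00 local.

11:00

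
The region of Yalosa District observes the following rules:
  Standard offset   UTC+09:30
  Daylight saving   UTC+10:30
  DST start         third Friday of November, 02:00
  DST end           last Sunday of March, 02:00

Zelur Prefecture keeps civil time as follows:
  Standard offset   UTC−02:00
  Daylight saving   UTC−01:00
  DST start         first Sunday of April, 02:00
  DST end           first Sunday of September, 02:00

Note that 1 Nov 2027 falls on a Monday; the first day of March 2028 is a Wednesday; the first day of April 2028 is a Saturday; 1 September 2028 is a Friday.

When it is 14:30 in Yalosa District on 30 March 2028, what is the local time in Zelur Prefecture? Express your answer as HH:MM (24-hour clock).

1 November 2027 is a Monday, so the first Friday is November 5 and the third is November 19.
1 March 2028 is a Wednesday, so Sundays fall on 5, 12, 19, 26; the last is March 26.
Daylight saving runs 19 November 2027 – 26 March 2028; 30 March 2028 is outside that window, so Yalosa District is on standard time at UTC+09:30.
14:30 Yalosa District − 9h30m = 05:00 UTC.
1 April 2028 is a Saturday, so the first Sunday is April 2.
1 September 2028 is a Friday, so the first Sunday is September 3.
At the standard offset (UTC−02:00), 05:00 UTC − 2h = 03:00 Zelur Prefecture standard time.
Daylight saving runs 2 April – 3 September; the standard-time date in Zelur Prefecture, 30 March 2028, is outside that window, so Zelur Prefecture is on standard time at UTC−02:00.
05:00 UTC − 2h = 03:00 Zelur Prefecture.

03:00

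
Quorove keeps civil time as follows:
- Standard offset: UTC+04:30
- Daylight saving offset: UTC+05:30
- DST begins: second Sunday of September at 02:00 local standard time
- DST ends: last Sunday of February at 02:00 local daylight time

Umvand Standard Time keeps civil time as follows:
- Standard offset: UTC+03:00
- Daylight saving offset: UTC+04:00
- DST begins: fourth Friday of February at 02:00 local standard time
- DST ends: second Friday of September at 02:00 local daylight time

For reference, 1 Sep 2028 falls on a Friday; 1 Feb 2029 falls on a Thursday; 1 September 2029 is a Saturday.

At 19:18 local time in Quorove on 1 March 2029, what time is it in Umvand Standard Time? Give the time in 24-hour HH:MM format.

1 September 2028 is a Friday, so the first Sunday is September 3 and the second is September 10.
1 February 2029 is a Thursday, so Sundays fall on 4, 11, 18, 25; the last is February 25.
Daylight saving runs 10 September 2028 – 25 February 2029; 1 March 2029 is outside that window, so Quorove is on standard time at UTC+04:30.
19:18 Quorove − 4h30m = 14:48 UTC.
1 February 2029 is a Thursday, so the first Friday is February 2 and the fourth is February 23.
1 September 2029 is a Saturday, so the first Friday is September 7 and the second is September 14.
At the standard offset (UTC+03:00), 14:48 UTC + 3h = 17:48 Umvand Standard Time standard time.
Daylight saving runs 23 February – 14 September; the standard-time date in Umvand Standard Time, 1 March 2029, is inside that window, so Umvand Standard Time is at UTC+04:00.
14:48 UTC + 4h = 18:48 Umvand Standard Time.

18:48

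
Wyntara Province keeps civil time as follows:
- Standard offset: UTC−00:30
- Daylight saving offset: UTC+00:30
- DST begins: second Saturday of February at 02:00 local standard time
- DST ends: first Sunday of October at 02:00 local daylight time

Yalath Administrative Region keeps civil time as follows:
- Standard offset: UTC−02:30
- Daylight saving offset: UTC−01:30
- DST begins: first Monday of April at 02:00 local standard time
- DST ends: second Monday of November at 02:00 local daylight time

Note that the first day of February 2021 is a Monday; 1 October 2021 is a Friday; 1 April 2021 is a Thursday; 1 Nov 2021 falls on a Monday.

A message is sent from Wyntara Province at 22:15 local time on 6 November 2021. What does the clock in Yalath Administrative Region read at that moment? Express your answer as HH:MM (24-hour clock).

1 February 2021 is a Monday, so the first Saturday is February 6 and the second is February 13.
1 October 2021 is a Friday, so the first Sunday is October 3.
6 November 2021 does not fall between 13 February and 3 October, so daylight saving is not in effect and Wyntara Province is at UTC−00:30.
22:15 Wyntara Province + 0h30m = 22:45 UTC.
1 April 2021 is a Thursday, so the first Monday is April 5.
1 November 2021 is a Monday, so the first Monday is November 1 and the second is November 8.
At the standard offset (UTC−02:30), 22:45 UTC − 2h30m = 20:15 Yalath Administrative Region standard time.
The standard-time date in Yalath Administrative Region, 6 November 2021, lies within the daylight-saving period (5 April – 8 November), so Yalath Administrative Region is on daylight time, UTC−01:30.
22:45 UTC − 1h30m = 21:15 Yalath Administrative Region.

21:15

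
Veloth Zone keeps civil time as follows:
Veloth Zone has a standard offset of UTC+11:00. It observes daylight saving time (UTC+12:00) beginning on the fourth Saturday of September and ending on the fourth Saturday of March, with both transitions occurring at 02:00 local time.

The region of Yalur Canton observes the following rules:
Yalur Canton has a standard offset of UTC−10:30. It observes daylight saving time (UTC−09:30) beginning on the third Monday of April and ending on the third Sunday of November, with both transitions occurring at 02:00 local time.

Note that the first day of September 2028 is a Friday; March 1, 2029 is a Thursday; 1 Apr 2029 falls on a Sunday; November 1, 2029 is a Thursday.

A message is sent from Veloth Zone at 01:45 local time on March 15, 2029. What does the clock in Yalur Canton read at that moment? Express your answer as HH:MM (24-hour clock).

1 September 2028 is a Friday, so the first Saturday is September 2 and the fourth is September 23.
1 March 2029 is a Thursday, so the first Saturday is March 3 and the fourth is March 24.
Daylight saving runs 23 September 2028 – 24 March 2029; March 15, 2029 is inside that window, so Veloth Zone is at UTC+12:00.
01:45 Veloth Zone − 12h = 13:45 UTC (rolling into the previous day, 14 March 2029).
1 April 2029 is a Sunday, so the first Monday is April 2 and the third is April 16.
1 November 2029 is a Thursday, so the first Sunday is November 4 and the third is November 18.
At the standard offset (UTC−10:30), 13:45 UTC − 10h30m = 03:15 Yalur Canton standard time.
The standard-time date in Yalur Canton, March 14, 2029, is outside the daylight-saving period (16 April – 18 November), so Yalur Canton is on standard time, UTC−10:30.
13:45 UTC − 10h30m = 03:15 Yalur Canton.

03:15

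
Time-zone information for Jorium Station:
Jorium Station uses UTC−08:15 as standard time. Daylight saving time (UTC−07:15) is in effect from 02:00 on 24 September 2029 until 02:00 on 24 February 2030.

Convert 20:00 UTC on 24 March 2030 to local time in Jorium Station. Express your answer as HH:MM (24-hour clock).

At the standard offset (UTC−08:15), 20:00 UTC − 8h15m = 11:45 Jorium Station standard time.
The standard-time date in Jorium Station, 24 March 2030, does not fall between 24 September 2029 and 24 February 2030, so daylight saving is not in effect and Jorium Station is at UTC−08:15.
20:00 UTC − 8h15m = 11:45 local.

11:45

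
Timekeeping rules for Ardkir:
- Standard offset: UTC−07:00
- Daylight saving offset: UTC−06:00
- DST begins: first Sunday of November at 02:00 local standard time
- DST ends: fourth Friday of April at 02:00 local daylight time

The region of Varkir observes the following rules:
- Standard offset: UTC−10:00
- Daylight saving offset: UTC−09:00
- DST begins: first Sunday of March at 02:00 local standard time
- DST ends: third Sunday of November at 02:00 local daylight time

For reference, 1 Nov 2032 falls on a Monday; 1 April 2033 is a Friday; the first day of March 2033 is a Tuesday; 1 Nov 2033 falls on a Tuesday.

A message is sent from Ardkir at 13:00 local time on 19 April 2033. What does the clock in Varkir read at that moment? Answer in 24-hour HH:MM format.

1 November 2032 is a Monday, so the first Sunday is November 7.
1 April 2033 is a Friday, so the first Friday is April 1 and the fourth is April 22.
19 April 2033 falls between 7 November 2032 and 22 April 2033, so daylight saving is in effect and Ardkir is at UTC−06:00.
13:00 Ardkir + 6h = 19:00 UTC.
1 March 2033 is a Tuesday, so the first Sunday is March 6.
1 November 2033 is a Tuesday, so the first Sunday is November 6 and the third is November 20.
At the standard offset (UTC−10:00), 19:00 UTC − 10h = 09:00 Varkir standard time.
Daylight saving runs 6 March – 20 November; the standard-time date in Varkir, 19 April 2033, is inside that window, so Varkir is at UTC−09:00.
19:00 UTC − 9h = 10:00 Varkir.

10:00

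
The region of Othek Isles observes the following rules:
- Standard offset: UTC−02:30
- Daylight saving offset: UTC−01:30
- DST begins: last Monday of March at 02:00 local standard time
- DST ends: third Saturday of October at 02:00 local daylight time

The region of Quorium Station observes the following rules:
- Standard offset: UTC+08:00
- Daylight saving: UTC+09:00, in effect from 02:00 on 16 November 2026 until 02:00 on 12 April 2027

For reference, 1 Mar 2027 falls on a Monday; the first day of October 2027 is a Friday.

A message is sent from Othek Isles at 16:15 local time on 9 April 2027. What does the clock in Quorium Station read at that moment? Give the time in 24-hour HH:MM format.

02:45

1 March 2027 is a Monday, so Mondays fall on 1, 8, 15, 22, 29; the last is March 29.
1 October 2027 is a Friday, so the first Saturday is October 2 and the third is October 16.
Daylight saving runs 29 March – 16 October; 9 April 2027 is inside that window, so Othek Isles is at UTC−01:30.
16:15 Othek Isles + 1h30m = 17:45 UTC.
At the standard offset (UTC+08:00), 17:45 UTC + 8h = 01:45 Quorium Station standard time (rolling into the next day, 10 April 2027).
Daylight saving runs 16 November 2026 – 12 April 2027; the standard-time date in Quorium Station, 10 April 2027, is inside that window, so Quorium Station is at UTC+09:00.
17:45 UTC + 9h = 02:45 Quorium Station (rolling into the next day, 10 April 2027).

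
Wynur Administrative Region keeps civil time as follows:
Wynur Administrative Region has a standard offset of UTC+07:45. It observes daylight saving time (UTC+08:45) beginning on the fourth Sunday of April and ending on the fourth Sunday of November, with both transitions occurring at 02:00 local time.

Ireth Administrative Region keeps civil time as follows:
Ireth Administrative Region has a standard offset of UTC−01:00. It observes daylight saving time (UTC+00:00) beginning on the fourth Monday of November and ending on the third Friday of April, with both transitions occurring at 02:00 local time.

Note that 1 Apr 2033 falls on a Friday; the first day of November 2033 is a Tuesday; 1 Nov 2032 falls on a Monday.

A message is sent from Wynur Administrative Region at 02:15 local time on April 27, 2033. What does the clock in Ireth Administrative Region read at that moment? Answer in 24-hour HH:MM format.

1 April 2033 is a Friday, so the first Sunday is April 3 and the fourth is April 24.
1 November 2033 is a Tuesday, so the first Sunday is November 6 and the fourth is November 27.
Daylight saving runs 24 April – 27 November; April 27, 2033 is inside that window, so Wynur Administrative Region is at UTC+08:45.
02:15 Wynur Administrative Region − 8h45m = 17:30 UTC (rolling into the previous day, 26 April 2033).
1 November 2032 is a Monday, so the first Monday is November 1 and the fourth is November 22.
1 April 2033 is a Friday, so the first Friday is April 1 and the third is April 15.
At the standard offset (UTC−01:00), 17:30 UTC − 1h = 16:30 Ireth Administrative Region standard time.
The standard-time date in Ireth Administrative Region, April 26, 2033, does not fall between 22 November 2032 and 15 April 2033, so daylight saving is not in effect and Ireth Administrative Region is at UTC−01:00.
17:30 UTC − 1h = 16:30 Ireth Administrative Region.

16:30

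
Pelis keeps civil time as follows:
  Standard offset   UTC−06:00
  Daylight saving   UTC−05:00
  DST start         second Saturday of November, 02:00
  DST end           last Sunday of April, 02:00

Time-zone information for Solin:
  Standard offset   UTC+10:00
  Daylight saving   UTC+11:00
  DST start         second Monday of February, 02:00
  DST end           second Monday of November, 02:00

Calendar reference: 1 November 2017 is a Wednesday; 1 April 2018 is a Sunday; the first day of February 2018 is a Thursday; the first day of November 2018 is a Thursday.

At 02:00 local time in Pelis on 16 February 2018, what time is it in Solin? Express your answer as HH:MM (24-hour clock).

18:00

1 November 2017 is a Wednesday, so the first Saturday is November 4 and the second is November 11.
1 April 2018 is a Sunday, so Sundays fall on 1, 8, 15, 22, 29; the last is April 29.
16 February 2018 falls between 11 November 2017 and 29 April 2018, so daylight saving is in effect and Pelis is at UTC−05:00.
02:00 Pelis + 5h = 07:00 UTC.
1 February 2018 is a Thursday, so the first Monday is February 5 and the second is February 12.
1 November 2018 is a Thursday, so the first Monday is November 5 and the second is November 12.
At the standard offset (UTC+10:00), 07:00 UTC + 10h = 17:00 Solin standard time.
Daylight saving runs 12 February – 12 November; the standard-time date in Solin, 16 February 2018, is inside that window, so Solin is at UTC+11:00.
07:00 UTC + 11h = 18:00 Solin.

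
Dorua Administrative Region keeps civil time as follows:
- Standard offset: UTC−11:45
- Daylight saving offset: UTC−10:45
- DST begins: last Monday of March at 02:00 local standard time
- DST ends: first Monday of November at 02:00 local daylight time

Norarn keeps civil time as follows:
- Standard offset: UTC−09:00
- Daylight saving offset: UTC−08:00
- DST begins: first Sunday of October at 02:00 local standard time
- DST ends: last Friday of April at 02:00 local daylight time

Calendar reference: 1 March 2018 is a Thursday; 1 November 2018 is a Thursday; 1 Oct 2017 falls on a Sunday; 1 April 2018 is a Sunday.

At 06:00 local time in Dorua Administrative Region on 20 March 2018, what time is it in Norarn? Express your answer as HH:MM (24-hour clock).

1 March 2018 is a Thursday, so Mondays fall on 5, 12, 19, 26; the last is March 26.
1 November 2018 is a Thursday, so the first Monday is November 5.
Daylight saving runs 26 March – 5 November; 20 March 2018 is outside that window, so Dorua Administrative Region is on standard time at UTC−11:45.
06:00 Dorua Administrative Region + 11h45m = 17:45 UTC.
1 October 2017 is a Sunday, so the first Sunday is October 1.
1 April 2018 is a Sunday, so Fridays fall on 6, 13, 20, 27; the last is April 27.
At the standard offset (UTC−09:00), 17:45 UTC − 9h = 08:45 Norarn standard time.
Daylight saving runs 1 October 2017 – 27 April 2018; the standard-time date in Norarn, 20 March 2018, is inside that window, so Norarn is at UTC−08:00.
17:45 UTC − 8h = 09:45 Norarn.

09:45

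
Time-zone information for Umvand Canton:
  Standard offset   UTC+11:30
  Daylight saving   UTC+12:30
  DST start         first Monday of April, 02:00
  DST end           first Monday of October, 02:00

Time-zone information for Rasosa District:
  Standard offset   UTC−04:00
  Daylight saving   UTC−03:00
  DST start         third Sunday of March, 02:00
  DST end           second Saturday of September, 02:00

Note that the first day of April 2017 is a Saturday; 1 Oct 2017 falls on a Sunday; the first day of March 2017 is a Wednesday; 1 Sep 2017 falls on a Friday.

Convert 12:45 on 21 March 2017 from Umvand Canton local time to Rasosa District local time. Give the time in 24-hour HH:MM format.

1 April 2017 is a Saturday, so the first Monday is April 3.
1 October 2017 is a Sunday, so the first Monday is October 2.
21 March 2017 is outside the daylight-saving period (3 April – 2 October), so Umvand Canton is on standard time, UTC+11:30.
12:45 Umvand Canton − 11h30m = 01:15 UTC.
1 March 2017 is a Wednesday, so the first Sunday is March 5 and the third is March 19.
1 September 2017 is a Friday, so the first Saturday is September 2 and the second is September 9.
At the standard offset (UTC−04:00), 01:15 UTC − 4h = 21:15 Rasosa District standard time (rolling into the previous day, 20 March 2017).
The standard-time date in Rasosa District, 20 March 2017, falls between 19 March and 9 September, so daylight saving is in effect and Rasosa District is at UTC−03:00.
01:15 UTC − 3h = 22:15 Rasosa District (rolling into the previous day, 20 March 2017).

22:15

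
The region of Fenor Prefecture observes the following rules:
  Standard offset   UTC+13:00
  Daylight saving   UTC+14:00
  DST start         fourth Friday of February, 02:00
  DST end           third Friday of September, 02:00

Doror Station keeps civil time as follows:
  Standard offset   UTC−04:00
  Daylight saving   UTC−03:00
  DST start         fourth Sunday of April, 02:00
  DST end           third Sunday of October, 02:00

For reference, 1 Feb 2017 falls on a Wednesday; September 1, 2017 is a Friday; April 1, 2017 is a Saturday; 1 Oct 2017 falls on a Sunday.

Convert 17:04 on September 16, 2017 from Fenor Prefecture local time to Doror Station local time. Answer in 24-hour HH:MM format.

01:04

1 February 2017 is a Wednesday, so the first Friday is February 3 and the fourth is February 24.
1 September 2017 is a Friday, so the first Friday is September 1 and the third is September 15.
Daylight saving runs 24 February – 15 September; September 16, 2017 is outside that window, so Fenor Prefecture is on standard time at UTC+13:00.
17:04 Fenor Prefecture − 13h = 04:04 UTC.
1 April 2017 is a Saturday, so the first Sunday is April 2 and the fourth is April 23.
1 October 2017 is a Sunday, so the first Sunday is October 1 and the third is October 15.
At the standard offset (UTC−04:00), 04:04 UTC − 4h = 00:04 Doror Station standard time.
Daylight saving runs 23 April – 15 October; the standard-time date in Doror Station, September 16, 2017, is inside that window, so Doror Station is at UTC−03:00.
04:04 UTC − 3h = 01:04 Doror Station.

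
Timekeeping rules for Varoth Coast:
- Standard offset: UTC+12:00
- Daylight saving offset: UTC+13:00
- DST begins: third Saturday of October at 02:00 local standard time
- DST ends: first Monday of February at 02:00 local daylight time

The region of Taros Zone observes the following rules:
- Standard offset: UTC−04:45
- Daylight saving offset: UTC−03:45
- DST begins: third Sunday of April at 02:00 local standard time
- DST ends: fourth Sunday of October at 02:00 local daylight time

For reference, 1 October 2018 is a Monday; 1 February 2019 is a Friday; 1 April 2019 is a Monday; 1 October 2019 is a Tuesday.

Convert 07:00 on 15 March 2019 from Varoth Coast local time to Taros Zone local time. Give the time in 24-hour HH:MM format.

14:15

1 October 2018 is a Monday, so the first Saturday is October 6 and the third is October 20.
1 February 2019 is a Friday, so the first Monday is February 4.
15 March 2019 is outside the daylight-saving period (20 October 2018 – 4 February 2019), so Varoth Coast is on standard time, UTC+12:00.
07:00 Varoth Coast − 12h = 19:00 UTC (rolling into the previous day, 14 March 2019).
1 April 2019 is a Monday, so the first Sunday is April 7 and the third is April 21.
1 October 2019 is a Tuesday, so the first Sunday is October 6 and the fourth is October 27.
At the standard offset (UTC−04:45), 19:00 UTC − 4h45m = 14:15 Taros Zone standard time.
Daylight saving runs 21 April – 27 October; the standard-time date in Taros Zone, 14 March 2019, is outside that window, so Taros Zone is on standard time at UTC−04:45.
19:00 UTC − 4h45m = 14:15 Taros Zone.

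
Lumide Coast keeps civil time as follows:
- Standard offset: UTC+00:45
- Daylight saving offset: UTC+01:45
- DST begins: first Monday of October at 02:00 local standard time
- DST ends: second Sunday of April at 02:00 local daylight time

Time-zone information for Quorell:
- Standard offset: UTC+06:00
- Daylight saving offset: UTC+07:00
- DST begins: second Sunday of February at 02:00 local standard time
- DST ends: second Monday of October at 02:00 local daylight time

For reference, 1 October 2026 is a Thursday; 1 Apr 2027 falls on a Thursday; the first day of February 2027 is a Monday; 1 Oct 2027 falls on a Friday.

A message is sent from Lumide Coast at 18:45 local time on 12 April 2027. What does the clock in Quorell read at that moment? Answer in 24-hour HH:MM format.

1 October 2026 is a Thursday, so the first Monday is October 5.
1 April 2027 is a Thursday, so the first Sunday is April 4 and the second is April 11.
Daylight saving runs 5 October 2026 – 11 April 2027; 12 April 2027 is outside that window, so Lumide Coast is on standard time at UTC+00:45.
18:45 Lumide Coast − 0h45m = 18:00 UTC.
1 February 2027 is a Monday, so the first Sunday is February 7 and the second is February 14.
1 October 2027 is a Friday, so the first Monday is October 4 and the second is October 11.
At the standard offset (UTC+06:00), 18:00 UTC + 6h = 00:00 Quorell standard time (rolling into the next day, 13 April 2027).
The standard-time date in Quorell, 13 April 2027, falls between 14 February and 11 October, so daylight saving is in effect and Quorell is at UTC+07:00.
18:00 UTC + 7h = 01:00 Quorell (rolling into the next day, 13 April 2027).

01:00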